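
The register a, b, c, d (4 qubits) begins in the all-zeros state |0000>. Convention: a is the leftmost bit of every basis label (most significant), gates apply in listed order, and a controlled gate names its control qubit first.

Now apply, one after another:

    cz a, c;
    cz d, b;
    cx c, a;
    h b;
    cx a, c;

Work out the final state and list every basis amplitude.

After the circuit, the state carries amplitude sqrt(2)/2 on |0000>, sqrt(2)/2 on |0100>, and 0 on every other basis state.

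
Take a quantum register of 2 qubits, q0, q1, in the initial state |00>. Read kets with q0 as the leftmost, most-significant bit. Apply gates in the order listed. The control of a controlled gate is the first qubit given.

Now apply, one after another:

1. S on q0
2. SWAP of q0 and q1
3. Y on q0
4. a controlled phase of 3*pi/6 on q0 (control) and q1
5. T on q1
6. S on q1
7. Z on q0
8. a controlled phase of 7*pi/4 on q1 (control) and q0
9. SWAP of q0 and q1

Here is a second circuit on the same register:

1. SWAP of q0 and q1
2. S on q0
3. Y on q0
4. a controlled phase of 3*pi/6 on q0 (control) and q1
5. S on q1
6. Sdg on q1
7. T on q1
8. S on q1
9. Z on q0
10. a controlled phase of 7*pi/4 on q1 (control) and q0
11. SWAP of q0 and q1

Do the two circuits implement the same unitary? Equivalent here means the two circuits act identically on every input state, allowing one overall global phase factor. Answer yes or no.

No — the two circuits implement different unitaries, even allowing a global phase.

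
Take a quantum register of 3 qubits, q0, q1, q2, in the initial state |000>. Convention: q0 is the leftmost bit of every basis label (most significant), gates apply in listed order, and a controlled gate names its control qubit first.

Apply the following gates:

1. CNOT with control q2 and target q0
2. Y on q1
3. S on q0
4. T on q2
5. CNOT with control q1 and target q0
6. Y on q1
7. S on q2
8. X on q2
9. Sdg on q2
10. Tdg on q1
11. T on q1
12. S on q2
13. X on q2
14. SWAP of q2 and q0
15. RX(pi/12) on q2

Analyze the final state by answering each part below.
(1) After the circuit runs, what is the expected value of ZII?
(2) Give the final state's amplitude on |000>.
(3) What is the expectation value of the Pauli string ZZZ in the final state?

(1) The observable ZII averages to 1. Key observation: gates 8-13 undo each other exactly, leaving only the rest of the circuit to track.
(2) The amplitude on |000> is -I*sqrt(sqrt(2) + 2)/4 + I*sqrt(6 - 3*sqrt(2))/4.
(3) The observable ZZZ averages to -sqrt(6)/4 - sqrt(2)/4.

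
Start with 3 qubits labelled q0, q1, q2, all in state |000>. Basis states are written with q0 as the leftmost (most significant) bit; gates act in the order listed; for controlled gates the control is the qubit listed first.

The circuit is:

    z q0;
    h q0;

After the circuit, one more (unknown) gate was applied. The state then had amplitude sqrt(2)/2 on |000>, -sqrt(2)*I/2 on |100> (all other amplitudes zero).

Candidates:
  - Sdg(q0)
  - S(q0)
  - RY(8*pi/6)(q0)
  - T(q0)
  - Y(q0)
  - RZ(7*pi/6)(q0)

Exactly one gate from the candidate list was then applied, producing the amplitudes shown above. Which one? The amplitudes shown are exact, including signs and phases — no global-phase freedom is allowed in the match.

It was Sdg(q0) that produced the state shown.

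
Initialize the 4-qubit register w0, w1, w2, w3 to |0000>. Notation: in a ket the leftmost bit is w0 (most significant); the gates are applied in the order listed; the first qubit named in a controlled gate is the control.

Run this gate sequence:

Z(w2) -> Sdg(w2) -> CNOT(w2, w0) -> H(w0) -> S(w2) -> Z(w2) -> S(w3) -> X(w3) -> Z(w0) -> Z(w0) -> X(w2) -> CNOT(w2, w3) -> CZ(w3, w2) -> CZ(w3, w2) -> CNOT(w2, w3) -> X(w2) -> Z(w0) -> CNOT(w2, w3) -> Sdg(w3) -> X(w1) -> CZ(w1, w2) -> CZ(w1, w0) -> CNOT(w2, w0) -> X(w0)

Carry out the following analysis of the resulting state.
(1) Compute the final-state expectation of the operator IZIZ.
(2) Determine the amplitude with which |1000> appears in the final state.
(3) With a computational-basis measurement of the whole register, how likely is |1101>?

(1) The expectation value of IZIZ is 1. Key observation: steps 10-17 multiply out to the identity, so the circuit reduces to the remaining gates.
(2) The amplitude on |1000> is 0.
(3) The probability of measuring |1101> is 1/2.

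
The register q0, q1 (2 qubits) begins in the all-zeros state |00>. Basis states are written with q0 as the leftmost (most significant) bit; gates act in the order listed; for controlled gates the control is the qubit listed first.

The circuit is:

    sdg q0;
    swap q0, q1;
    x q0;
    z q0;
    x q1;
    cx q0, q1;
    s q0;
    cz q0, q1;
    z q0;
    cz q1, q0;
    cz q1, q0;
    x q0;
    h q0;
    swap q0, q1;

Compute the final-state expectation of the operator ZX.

The observable ZX averages to 1.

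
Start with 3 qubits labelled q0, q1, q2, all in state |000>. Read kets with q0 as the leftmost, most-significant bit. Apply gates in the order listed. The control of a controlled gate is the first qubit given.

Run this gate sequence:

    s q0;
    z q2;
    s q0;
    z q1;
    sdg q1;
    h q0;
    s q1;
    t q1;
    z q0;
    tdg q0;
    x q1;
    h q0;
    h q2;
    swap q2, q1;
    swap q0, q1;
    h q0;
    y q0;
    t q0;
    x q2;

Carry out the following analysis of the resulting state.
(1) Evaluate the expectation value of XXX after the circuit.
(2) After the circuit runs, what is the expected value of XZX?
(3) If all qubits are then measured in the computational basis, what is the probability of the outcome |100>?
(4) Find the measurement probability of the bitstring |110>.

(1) In the final state, XXX has expectation 0.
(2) The observable XZX averages to 0.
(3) The probability of measuring |100> is 1/2 - sqrt(2)/4.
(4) The probability of measuring |110> is sqrt(2)/4 + 1/2.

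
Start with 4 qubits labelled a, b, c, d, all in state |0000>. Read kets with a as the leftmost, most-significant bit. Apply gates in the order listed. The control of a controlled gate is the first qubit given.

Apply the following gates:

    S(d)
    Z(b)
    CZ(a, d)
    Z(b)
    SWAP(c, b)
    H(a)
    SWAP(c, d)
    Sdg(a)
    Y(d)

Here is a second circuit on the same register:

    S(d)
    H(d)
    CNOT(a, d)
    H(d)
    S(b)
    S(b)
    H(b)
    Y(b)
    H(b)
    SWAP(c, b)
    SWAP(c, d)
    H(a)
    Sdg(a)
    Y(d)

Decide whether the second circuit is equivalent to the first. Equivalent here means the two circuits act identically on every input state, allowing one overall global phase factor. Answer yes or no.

No — the two circuits implement different unitaries, even allowing a global phase.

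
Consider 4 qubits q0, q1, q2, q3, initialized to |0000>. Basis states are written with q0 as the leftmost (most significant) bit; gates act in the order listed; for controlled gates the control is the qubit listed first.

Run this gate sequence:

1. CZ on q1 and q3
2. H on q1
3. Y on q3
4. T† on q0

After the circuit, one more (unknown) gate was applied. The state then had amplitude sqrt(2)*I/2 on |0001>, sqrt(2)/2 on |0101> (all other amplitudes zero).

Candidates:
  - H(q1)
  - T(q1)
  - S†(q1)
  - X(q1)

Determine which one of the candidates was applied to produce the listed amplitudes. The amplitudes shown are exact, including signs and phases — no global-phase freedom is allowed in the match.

The applied gate was S†(q1).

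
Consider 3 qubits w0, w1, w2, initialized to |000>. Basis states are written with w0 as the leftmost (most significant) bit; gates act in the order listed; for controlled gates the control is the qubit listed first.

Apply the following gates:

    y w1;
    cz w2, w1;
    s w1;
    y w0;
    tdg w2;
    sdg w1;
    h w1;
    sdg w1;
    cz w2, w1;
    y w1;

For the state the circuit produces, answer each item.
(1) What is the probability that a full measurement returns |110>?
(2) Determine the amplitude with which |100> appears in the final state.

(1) The probability of measuring |110> is 1/2.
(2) |100> carries amplitude -sqrt(2)/2 in the final state.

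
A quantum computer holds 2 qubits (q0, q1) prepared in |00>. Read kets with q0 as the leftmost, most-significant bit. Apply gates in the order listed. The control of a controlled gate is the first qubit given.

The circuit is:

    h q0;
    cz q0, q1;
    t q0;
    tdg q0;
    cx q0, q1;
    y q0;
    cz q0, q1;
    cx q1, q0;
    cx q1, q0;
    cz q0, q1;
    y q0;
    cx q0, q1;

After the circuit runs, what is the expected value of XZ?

The observable XZ averages to 1.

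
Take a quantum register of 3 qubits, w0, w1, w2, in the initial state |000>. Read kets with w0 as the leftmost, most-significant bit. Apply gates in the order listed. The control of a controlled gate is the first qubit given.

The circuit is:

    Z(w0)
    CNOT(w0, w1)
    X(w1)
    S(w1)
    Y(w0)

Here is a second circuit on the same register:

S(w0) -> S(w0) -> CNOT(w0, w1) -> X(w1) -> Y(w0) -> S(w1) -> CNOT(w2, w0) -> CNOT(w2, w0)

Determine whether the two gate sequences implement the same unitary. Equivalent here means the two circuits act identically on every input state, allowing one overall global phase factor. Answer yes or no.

Yes — the two circuits implement the same unitary up to a global phase.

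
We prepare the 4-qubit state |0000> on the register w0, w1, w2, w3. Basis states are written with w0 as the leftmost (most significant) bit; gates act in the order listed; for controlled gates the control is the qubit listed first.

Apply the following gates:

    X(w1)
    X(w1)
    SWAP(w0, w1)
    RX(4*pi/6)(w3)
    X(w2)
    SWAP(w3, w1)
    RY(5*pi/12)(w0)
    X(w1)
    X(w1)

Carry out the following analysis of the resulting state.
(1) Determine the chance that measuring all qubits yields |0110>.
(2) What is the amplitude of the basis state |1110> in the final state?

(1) Outcome |0110> occurs with probability -3*sqrt(2)/32 + 3*sqrt(6)/32 + 3/8.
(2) The amplitude on |1110> is -3*I*sqrt(sqrt(2) + 2)/8 + I*sqrt(6 - 3*sqrt(2))/8.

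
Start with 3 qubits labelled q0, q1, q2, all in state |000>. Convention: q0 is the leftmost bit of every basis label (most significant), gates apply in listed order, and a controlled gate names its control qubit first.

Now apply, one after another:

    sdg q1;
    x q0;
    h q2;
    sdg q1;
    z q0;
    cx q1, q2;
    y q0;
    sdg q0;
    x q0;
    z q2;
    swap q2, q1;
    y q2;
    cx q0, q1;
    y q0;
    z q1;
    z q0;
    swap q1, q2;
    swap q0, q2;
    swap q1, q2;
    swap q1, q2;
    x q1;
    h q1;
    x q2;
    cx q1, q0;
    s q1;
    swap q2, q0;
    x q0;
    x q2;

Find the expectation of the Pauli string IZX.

In the final state, IZX has expectation 0. Key observation: steps 19-20 multiply out to the identity, so the circuit reduces to the remaining gates.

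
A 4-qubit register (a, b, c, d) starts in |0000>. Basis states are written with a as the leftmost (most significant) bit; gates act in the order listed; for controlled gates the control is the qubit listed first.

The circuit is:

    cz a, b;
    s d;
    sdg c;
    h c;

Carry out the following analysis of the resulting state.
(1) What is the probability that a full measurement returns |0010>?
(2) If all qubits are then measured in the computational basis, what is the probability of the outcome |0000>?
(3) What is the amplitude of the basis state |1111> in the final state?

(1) Outcome |0010> occurs with probability 1/2.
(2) Outcome |0000> occurs with probability 1/2.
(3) |1111> carries amplitude 0 in the final state.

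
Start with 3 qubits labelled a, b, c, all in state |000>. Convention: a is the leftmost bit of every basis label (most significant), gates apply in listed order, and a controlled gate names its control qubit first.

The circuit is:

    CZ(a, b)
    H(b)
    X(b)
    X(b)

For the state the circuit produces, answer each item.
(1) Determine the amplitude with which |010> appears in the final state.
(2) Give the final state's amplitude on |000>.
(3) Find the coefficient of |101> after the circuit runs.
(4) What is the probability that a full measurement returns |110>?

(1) The amplitude on |010> is sqrt(2)/2. Key observation: the block from step 3 through step 4 cancels to the identity and can be dropped.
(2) |000> carries amplitude sqrt(2)/2 in the final state.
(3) |101> carries amplitude 0 in the final state.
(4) A full measurement returns |110> with probability 0.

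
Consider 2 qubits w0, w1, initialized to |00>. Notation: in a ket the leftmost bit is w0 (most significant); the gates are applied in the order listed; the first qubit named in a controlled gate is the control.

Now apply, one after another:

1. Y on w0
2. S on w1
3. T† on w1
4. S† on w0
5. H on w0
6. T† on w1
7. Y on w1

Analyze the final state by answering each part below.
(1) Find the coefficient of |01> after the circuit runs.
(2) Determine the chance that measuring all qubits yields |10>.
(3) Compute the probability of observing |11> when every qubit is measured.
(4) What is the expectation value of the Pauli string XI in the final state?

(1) The amplitude on |01> is sqrt(2)*I/2.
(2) Outcome |10> occurs with probability 0.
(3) Outcome |11> occurs with probability 1/2.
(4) The expectation value of XI is -1.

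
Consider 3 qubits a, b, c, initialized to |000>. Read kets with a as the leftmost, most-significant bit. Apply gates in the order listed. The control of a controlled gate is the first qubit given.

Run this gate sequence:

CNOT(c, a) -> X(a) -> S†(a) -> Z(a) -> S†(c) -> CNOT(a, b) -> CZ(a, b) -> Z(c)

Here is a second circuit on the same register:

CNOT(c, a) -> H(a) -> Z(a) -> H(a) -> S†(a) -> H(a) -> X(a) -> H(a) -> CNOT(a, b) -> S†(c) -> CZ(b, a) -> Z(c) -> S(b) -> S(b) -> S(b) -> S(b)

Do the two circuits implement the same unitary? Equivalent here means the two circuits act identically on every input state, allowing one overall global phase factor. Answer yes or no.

Yes — the two circuits implement the same unitary up to a global phase.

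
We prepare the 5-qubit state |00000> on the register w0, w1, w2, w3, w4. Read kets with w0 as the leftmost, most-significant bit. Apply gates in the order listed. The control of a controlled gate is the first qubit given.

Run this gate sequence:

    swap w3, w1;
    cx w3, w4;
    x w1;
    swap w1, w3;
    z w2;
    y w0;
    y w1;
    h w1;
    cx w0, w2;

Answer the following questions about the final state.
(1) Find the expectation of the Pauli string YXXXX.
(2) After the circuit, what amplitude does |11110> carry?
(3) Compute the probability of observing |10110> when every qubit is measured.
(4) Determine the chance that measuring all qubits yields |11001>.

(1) The expectation value of YXXXX is 0.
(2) The amplitude on |11110> is sqrt(2)/2.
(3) Outcome |10110> occurs with probability 1/2.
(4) Outcome |11001> occurs with probability 0.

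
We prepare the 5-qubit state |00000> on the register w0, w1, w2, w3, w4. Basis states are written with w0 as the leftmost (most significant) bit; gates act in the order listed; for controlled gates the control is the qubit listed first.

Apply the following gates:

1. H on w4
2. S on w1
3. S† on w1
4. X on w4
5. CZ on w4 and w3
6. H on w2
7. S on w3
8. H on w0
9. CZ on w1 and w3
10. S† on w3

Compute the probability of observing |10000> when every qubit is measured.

Outcome |10000> occurs with probability 1/8.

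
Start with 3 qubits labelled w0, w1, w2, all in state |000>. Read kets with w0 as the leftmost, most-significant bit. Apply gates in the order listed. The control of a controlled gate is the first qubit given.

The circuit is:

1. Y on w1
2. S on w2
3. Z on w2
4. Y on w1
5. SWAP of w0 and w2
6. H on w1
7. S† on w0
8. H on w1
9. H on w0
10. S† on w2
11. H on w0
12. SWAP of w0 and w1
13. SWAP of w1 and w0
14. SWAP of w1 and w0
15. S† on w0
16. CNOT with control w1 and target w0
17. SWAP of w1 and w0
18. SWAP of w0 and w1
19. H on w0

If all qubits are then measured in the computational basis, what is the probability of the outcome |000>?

A full measurement returns |000> with probability 1/2.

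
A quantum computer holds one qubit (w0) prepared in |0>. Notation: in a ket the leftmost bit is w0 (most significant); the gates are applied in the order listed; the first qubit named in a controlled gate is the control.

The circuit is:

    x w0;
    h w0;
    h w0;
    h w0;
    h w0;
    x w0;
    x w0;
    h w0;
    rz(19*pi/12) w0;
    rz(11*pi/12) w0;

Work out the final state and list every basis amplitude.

After the circuit, the state carries amplitude sqrt(2)*exp(3*I*pi/4)/2 on |0>, sqrt(2)*exp(I*pi/4)/2 on |1>. Key observation: gates 1-6 undo each other exactly, leaving only the rest of the circuit to track.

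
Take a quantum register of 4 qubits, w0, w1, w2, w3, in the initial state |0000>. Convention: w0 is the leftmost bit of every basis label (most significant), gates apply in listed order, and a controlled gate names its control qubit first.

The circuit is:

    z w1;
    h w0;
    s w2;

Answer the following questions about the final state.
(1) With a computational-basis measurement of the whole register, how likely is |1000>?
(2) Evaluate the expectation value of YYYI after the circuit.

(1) Outcome |1000> occurs with probability 1/2.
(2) The observable YYYI averages to 0.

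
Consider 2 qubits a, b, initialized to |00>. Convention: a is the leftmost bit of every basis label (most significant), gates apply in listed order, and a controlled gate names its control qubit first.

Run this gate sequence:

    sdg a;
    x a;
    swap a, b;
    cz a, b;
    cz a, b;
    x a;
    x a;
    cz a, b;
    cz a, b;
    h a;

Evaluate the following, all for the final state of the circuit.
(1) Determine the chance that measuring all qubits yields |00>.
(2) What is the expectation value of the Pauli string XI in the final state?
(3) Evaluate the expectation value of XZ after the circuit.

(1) A full measurement returns |00> with probability 0. Key observation: steps 4-9 multiply out to the identity, so the circuit reduces to the remaining gates.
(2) The expectation value of XI is 1.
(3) The observable XZ averages to -1.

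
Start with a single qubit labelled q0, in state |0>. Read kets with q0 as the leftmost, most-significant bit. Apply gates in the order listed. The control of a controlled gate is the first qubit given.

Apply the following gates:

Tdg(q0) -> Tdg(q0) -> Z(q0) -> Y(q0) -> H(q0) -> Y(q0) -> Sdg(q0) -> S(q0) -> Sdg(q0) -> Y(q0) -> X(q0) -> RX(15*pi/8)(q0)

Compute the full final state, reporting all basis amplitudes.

After the circuit, the state carries amplitude I*sin(3*pi/16) on |0>, -sin(5*pi/16) on |1>.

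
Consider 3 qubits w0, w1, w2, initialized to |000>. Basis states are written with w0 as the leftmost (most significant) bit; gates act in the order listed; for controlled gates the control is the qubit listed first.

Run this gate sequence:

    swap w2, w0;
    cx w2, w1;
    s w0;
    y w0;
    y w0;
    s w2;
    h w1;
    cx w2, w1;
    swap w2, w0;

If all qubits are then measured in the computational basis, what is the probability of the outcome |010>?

The probability of measuring |010> is 1/2.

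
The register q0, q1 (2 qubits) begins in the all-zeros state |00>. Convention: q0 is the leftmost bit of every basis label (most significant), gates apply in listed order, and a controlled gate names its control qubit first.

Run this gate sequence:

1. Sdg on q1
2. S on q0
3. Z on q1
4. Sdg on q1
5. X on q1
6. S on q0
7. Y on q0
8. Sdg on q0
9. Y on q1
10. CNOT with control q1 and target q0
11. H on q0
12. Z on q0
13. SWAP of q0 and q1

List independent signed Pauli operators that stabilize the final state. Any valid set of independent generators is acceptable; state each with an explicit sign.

One valid set of independent stabilizer generators is +IX, +ZI (any independent generating set of the same group is equally correct).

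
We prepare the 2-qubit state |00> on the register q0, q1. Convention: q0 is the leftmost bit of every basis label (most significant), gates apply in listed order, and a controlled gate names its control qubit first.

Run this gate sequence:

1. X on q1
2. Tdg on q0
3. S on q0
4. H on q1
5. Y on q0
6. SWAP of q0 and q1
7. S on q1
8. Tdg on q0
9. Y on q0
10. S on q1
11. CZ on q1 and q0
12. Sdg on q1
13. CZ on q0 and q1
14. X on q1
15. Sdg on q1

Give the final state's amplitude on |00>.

The final state's coefficient on |00> equals -sqrt(2)*exp(I*pi/4)/2.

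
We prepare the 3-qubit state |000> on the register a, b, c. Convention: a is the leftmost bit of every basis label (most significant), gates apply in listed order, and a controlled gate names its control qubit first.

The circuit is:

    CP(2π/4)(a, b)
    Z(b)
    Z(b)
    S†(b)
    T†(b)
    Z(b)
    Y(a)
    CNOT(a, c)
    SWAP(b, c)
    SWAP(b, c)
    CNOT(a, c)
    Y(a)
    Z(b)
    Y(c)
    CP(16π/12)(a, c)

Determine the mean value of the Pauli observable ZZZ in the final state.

In the final state, ZZZ has expectation -1.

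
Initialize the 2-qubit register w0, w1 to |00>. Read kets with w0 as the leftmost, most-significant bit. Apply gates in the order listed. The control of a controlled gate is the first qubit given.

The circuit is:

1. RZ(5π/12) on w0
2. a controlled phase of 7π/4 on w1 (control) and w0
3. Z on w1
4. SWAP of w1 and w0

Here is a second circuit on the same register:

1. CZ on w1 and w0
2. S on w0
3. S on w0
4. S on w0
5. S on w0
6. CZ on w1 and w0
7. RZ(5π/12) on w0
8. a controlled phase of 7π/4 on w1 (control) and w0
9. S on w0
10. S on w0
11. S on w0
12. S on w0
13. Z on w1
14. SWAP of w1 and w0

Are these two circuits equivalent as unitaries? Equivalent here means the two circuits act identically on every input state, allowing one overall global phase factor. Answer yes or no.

Yes — the two circuits implement the same unitary up to a global phase.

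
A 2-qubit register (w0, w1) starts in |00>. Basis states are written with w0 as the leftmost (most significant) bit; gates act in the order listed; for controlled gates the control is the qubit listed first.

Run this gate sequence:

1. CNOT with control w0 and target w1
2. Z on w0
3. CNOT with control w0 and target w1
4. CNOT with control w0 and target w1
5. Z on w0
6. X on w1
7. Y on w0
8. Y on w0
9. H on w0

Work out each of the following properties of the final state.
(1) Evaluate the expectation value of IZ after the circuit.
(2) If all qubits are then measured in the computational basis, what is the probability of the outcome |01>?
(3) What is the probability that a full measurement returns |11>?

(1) The observable IZ averages to -1.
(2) The probability of measuring |01> is 1/2.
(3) The probability of measuring |11> is 1/2.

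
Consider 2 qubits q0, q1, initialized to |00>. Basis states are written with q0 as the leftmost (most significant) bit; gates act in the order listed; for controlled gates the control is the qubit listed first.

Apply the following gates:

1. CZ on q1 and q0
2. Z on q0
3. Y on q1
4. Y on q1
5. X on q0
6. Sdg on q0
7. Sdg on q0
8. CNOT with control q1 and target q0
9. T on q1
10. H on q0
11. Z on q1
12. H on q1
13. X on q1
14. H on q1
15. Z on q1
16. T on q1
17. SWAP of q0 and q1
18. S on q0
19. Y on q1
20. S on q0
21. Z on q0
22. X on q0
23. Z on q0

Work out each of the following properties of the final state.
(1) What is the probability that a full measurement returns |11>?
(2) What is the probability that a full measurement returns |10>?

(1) The probability of measuring |11> is 1/2. Key observation: steps 12-15 multiply out to the identity, so the circuit reduces to the remaining gates.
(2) The probability of measuring |10> is 1/2.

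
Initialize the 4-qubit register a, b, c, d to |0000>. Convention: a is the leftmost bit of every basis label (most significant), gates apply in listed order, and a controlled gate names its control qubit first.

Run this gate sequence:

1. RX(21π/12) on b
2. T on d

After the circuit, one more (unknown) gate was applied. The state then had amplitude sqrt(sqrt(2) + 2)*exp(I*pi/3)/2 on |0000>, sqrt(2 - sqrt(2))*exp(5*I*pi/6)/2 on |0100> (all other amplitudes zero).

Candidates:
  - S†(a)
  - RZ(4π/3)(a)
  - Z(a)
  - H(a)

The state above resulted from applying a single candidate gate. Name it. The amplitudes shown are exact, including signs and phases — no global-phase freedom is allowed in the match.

It was RZ(4π/3)(a) that produced the state shown.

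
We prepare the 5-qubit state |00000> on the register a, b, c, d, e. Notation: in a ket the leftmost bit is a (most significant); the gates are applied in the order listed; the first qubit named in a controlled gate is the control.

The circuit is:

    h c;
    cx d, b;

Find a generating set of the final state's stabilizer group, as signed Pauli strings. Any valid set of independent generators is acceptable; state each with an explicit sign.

The final state is stabilized by the group generated by +IIXII, +ZIIII, +IZIII, +IIIZI, +IIIIZ; other independent generating sets are equally valid.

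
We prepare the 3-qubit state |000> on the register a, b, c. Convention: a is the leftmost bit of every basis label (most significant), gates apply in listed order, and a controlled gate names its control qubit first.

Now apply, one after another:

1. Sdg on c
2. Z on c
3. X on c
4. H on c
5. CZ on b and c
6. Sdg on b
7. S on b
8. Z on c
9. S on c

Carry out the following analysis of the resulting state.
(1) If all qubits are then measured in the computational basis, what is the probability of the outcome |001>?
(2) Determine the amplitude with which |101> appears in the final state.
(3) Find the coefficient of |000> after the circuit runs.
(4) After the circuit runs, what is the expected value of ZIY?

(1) Outcome |001> occurs with probability 1/2.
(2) |101> carries amplitude 0 in the final state.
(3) The final state's coefficient on |000> equals sqrt(2)/2.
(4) In the final state, ZIY has expectation 1.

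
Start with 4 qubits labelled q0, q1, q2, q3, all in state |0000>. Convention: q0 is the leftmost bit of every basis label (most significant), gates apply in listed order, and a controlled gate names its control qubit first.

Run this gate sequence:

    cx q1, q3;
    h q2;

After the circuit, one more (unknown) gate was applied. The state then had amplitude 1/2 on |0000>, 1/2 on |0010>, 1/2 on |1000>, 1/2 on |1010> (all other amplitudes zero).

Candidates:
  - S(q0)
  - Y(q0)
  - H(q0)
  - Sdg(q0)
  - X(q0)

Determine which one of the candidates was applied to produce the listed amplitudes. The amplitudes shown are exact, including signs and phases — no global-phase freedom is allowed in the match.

The applied gate was H(q0).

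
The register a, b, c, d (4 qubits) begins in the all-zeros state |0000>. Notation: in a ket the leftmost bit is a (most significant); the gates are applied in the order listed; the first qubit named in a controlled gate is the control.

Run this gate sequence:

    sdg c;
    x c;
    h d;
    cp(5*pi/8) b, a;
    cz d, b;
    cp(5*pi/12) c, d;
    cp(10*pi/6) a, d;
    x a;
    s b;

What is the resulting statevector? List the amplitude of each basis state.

The final amplitudes are sqrt(2)/2 on |1010>, sqrt(2)*exp(5*I*pi/12)/2 on |1011>, and 0 on every other basis state.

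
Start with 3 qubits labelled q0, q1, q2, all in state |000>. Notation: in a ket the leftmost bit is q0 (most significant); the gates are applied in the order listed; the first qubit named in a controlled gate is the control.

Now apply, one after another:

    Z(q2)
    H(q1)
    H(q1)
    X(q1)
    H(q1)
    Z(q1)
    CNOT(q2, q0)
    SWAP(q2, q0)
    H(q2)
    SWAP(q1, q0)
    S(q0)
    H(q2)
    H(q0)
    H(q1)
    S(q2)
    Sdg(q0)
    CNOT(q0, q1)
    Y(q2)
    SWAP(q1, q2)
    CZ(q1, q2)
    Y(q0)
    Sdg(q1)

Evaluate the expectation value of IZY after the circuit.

The observable IZY averages to 0.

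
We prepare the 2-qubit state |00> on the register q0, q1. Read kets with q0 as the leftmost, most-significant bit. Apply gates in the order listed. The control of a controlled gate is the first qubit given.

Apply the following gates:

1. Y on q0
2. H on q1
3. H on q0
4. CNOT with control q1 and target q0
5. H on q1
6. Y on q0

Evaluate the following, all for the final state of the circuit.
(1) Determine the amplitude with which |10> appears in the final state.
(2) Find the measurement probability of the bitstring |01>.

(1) The amplitude on |10> is 0.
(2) Outcome |01> occurs with probability 1/2.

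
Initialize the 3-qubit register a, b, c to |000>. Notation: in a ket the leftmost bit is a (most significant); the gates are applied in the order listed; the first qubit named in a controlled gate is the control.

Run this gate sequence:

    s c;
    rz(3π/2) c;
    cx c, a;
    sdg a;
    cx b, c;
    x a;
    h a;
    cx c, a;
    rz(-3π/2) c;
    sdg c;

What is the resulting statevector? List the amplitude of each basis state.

The final amplitudes are sqrt(2)/2 on |000>, -sqrt(2)/2 on |100>, and 0 on every other basis state.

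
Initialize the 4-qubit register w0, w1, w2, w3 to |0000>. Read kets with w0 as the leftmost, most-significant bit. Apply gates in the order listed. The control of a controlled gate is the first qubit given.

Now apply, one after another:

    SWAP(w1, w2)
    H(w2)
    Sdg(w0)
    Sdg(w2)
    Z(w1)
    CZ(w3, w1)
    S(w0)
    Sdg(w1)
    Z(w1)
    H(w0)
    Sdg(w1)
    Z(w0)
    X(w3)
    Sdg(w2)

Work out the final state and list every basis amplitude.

After the circuit, the state carries amplitude 1/2 on |0001>, -1/2 on |0011>, -1/2 on |1001>, 1/2 on |1011>, and 0 on every other basis state.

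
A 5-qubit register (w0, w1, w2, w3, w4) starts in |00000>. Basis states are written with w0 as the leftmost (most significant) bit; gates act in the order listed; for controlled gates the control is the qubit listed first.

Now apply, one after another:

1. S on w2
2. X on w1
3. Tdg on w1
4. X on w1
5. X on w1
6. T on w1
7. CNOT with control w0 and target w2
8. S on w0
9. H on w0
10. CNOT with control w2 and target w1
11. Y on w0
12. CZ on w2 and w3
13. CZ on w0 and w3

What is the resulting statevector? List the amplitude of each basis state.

The final amplitudes are -sqrt(2)*I/2 on |01000>, sqrt(2)*I/2 on |11000>, and 0 on every other basis state. Key observation: steps 3-6 multiply out to the identity, so the circuit reduces to the remaining gates.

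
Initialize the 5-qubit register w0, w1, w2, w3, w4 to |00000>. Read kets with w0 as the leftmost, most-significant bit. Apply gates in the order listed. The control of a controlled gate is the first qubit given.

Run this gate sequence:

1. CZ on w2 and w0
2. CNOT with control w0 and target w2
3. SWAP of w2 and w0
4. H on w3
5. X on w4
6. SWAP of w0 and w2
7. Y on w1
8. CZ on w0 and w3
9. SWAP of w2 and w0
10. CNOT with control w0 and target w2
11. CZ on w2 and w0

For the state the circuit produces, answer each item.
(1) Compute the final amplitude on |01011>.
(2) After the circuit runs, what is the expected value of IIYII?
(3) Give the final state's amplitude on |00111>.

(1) The final state's coefficient on |01011> equals sqrt(2)*I/2.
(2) The expectation value of IIYII is 0.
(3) The amplitude on |00111> is 0.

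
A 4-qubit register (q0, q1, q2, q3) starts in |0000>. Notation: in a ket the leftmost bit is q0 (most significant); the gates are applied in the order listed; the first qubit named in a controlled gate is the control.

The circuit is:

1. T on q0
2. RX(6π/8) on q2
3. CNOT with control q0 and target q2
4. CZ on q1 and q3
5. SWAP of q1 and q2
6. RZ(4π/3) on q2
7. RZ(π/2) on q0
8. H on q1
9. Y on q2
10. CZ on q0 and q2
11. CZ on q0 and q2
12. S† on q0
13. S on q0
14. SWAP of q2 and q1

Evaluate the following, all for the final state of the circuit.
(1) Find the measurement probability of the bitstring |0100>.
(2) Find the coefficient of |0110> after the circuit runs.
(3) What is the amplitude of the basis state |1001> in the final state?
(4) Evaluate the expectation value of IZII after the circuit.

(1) Outcome |0100> occurs with probability 1/2. Key observation: steps 10-11 multiply out to the identity, so the circuit reduces to the remaining gates.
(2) |0110> carries amplitude sqrt(2)*(sqrt(sqrt(2) + 2) - I*sqrt(2 - sqrt(2)))*exp(I*pi/12)/4 in the final state.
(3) The final state's coefficient on |1001> equals 0.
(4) In the final state, IZII has expectation -1.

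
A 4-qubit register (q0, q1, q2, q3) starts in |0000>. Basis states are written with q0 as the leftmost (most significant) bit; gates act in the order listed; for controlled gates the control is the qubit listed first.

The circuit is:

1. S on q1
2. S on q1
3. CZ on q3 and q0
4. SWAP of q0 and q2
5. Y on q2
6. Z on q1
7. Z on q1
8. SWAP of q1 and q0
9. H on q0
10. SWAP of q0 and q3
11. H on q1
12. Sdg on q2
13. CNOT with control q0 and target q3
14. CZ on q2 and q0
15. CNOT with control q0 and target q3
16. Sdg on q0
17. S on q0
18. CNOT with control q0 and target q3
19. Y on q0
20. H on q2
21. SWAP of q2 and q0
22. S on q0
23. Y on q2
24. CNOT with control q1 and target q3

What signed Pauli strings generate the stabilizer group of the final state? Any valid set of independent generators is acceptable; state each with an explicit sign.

One valid set of independent stabilizer generators is -YIII, +IXII, +IIIX, +IIZI (any independent generating set of the same group is equally correct). Key observation: gates 15-18 undo each other exactly, leaving only the rest of the circuit to track.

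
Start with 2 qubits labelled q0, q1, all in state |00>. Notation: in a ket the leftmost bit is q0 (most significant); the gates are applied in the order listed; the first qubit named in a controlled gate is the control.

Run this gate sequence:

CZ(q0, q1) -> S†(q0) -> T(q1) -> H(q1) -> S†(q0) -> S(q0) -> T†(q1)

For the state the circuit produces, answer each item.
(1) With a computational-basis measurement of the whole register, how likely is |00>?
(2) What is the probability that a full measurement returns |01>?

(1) A full measurement returns |00> with probability 1/2.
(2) The probability of measuring |01> is 1/2.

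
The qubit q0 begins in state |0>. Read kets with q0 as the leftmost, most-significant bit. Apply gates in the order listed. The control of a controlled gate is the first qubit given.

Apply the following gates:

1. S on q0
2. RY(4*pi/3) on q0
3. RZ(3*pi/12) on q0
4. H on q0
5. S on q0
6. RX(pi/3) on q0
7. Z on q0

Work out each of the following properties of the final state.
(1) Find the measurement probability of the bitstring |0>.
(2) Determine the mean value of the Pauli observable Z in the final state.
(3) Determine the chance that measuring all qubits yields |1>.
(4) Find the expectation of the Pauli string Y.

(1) A full measurement returns |0> with probability -sqrt(3)/8 - sqrt(6)/16 + 1/2.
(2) The observable Z averages to sqrt(3)*(-2 - sqrt(2))/8.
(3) Outcome |1> occurs with probability sqrt(6)/16 + sqrt(3)/8 + 1/2.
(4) The expectation value of Y is 1/4 - 3*sqrt(2)/8.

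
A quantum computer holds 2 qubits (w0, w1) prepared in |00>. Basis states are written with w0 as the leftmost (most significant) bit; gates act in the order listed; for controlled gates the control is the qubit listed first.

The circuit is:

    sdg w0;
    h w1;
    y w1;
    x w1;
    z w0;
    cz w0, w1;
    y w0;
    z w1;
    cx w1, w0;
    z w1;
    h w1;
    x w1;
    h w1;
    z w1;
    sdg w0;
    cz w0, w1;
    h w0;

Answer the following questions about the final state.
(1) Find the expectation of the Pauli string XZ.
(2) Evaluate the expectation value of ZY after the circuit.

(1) In the final state, XZ has expectation -1.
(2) The expectation value of ZY is -1.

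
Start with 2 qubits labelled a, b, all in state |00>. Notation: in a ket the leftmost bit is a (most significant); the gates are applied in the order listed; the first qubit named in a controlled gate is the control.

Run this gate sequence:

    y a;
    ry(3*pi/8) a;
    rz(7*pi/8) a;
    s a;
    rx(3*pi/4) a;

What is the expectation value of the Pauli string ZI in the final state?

The expectation value of ZI is sqrt(2 - sqrt(2))*(2*sqrt(2) + (sqrt(2) + 2)**(3/2))/8.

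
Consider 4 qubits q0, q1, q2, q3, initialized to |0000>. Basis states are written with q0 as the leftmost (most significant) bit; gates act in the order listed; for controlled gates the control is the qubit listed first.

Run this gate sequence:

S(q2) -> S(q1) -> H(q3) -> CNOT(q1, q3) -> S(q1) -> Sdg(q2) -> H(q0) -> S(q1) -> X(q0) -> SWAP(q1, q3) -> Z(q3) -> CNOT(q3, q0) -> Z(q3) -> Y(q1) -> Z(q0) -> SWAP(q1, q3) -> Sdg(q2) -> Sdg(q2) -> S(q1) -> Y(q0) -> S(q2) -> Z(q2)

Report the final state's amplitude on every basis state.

After the circuit, the state carries amplitude 1/2 on |0000>, -1/2 on |0001>, 1/2 on |1000>, -1/2 on |1001>, and 0 on every other basis state.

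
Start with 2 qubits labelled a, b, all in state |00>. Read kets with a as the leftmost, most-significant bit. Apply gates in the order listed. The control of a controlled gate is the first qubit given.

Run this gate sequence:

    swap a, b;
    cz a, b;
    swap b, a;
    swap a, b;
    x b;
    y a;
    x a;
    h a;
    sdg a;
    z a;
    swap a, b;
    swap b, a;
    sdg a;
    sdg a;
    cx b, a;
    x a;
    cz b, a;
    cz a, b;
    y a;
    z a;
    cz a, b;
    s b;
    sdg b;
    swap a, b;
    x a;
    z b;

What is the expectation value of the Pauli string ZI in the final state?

The expectation value of ZI is 1.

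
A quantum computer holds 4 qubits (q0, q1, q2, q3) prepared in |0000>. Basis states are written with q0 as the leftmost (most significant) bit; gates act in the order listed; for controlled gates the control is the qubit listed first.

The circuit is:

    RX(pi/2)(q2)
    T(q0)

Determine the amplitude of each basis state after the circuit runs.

After the circuit, the state carries amplitude sqrt(2)/2 on |0000>, -sqrt(2)*I/2 on |0010>, and 0 on every other basis state.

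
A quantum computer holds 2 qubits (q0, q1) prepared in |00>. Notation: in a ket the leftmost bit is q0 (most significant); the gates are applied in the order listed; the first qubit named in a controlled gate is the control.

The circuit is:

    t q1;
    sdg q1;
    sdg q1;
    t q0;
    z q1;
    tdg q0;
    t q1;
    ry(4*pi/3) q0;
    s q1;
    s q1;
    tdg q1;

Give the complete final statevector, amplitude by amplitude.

The resulting statevector has amplitude -1/2 on |00>, 0 on |01>, sqrt(3)/2 on |10>, 0 on |11>.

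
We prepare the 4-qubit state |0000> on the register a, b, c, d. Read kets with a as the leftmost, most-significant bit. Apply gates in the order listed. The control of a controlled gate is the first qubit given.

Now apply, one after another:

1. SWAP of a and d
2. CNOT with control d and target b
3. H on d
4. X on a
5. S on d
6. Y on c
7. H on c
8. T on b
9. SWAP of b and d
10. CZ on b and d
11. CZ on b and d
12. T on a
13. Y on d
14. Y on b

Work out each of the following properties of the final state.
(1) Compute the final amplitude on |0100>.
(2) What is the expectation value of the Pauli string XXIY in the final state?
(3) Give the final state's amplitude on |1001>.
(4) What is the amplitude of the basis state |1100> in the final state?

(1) The final state's coefficient on |0100> equals 0. Key observation: the block from step 10 through step 11 cancels to the identity and can be dropped.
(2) The expectation value of XXIY is 0.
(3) |1001> carries amplitude -exp(I*pi/4)/2 in the final state.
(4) The final state's coefficient on |1100> equals 0.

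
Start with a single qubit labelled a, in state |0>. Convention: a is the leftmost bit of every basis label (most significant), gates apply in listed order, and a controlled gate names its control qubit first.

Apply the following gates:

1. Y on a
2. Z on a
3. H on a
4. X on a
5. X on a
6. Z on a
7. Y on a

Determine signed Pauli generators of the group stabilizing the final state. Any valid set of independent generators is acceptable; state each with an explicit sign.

The final state is stabilized by the group generated by -X; other independent generating sets are equally valid.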